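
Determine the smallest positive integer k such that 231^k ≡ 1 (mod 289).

272

ord(231) | φ(289) = φ(17^2) = 17·(17−1) = 272 = 2^4 · 17.
Divisors of 272: 1, 2, 4, 8, 16, 17, 34, 68, 136, 272.
Compute 231^d (mod 289) for the divisors d until we hit 1:
231^1 ≡ 231
231^2 ≡ 185
231^4 ≡ 123
231^8 ≡ 101
231^16 ≡ 86
231^17 ≡ 214
231^34 ≡ 134
231^68 ≡ 38
231^136 ≡ 288
231^272 ≡ 1
Therefore the multiplicative order of 231 modulo 289 is 272.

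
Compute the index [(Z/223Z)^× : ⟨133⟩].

Since 133 ∈ (Z/223Z)^×, its order divides φ(223) = 223 − 1 = 222 = 2 · 3 · 37.
Divisors of 222: 1, 2, 3, 6, 37, 74, 111, 222.
Check 133^d mod 223 for each divisor in increasing order:
133^1 ≡ 133 (mod 223)
133^2 ≡ 72 (mod 223)
133^3 ≡ 210 (mod 223)
133^6 ≡ 169 (mod 223)
133^37 ≡ 39 (mod 223)
133^74 ≡ 183 (mod 223)
133^111 ≡ 1 (mod 223) ✓
Thus |⟨133⟩| = ord(133) = 111.
The index is φ(223) / ord(133) = 222 / 111 = 2.

2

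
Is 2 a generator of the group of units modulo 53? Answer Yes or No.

φ(53) = 53 − 1 = 52 = 2^2 · 13.
It suffices to check that the order of 2 is not a proper divisor of 52: compute 2^(52/q) for q ∈ {2, 13}.
2^26 ≡ 52 (mod 53)  [q = 2: ≢ 1 ✓]
2^4 ≡ 16 (mod 53)  [q = 13: ≢ 1 ✓]
None equal 1, so ord_53(2) = 52: 2 is a primitive root.

Yes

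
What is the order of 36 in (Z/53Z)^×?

13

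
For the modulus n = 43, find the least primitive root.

φ(43) = 43 − 1 = 42 = 2 · 3 · 7.
Test candidates g = 2, 3, … against the prime factors q ∈ {2, 3, 7} of φ(43): g is a generator iff g^(42/q) ≢ 1 for every such q.
g = 2: 2^21 ≡ 42; 2^14 ≡ 1 — hits 1, so not a primitive root.
g = 3: 3^21 ≡ 42; 3^14 ≡ 36; 3^6 ≡ 41 — none is 1, so 3 is a primitive root.
The smallest primitive root modulo 43 is 3.

3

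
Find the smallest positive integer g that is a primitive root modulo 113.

3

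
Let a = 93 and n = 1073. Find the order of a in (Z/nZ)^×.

252

By Lagrange's theorem, ord_1073(93) divides φ(1073) = φ(29·37) = (29−1)·(37−1) = 28·36 = 1008 = 2^4 · 3^2 · 7.
Divisors of 1008: 1, 2, 3, 4, 6, 7, 8, 9, 12, 14, 16, 18, 21, 24, 28, 36, 42, 48, 56, 63, 72, 84, 112, 126, 144, 168, 252, 336, 504, 1008.
Check 93^d mod 1073 for each divisor in increasing order:
93^1 ≡ 93 (mod 1073)
93^2 ≡ 65 (mod 1073)
93^3 ≡ 680 (mod 1073)
93^4 ≡ 1006 (mod 1073)
93^6 ≡ 1010 (mod 1073)
93^7 ≡ 579 (mod 1073)
93^8 ≡ 197 (mod 1073)
93^9 ≡ 80 (mod 1073)
93^12 ≡ 750 (mod 1073)
93^14 ≡ 465 (mod 1073)
93^16 ≡ 181 (mod 1073)
93^18 ≡ 1035 (mod 1073)
93^21 ≡ 985 (mod 1073)
93^24 ≡ 248 (mod 1073)
93^28 ≡ 552 (mod 1073)
93^36 ≡ 371 (mod 1073)
93^42 ≡ 233 (mod 1073)
93^48 ≡ 343 (mod 1073)
93^56 ≡ 1045 (mod 1073)
93^63 ≡ 956 (mod 1073)
93^72 ≡ 297 (mod 1073)
93^84 ≡ 639 (mod 1073)
93^112 ≡ 784 (mod 1073)
93^126 ≡ 813 (mod 1073)
93^144 ≡ 223 (mod 1073)
93^168 ≡ 581 (mod 1073)
93^252 ≡ 1 (mod 1073) ✓
So ord_1073(93) = 252.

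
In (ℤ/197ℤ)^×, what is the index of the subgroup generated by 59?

4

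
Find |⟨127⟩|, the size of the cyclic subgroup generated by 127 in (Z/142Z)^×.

Since 127 ∈ (Z/142Z)^×, its order divides φ(142) = φ(2)·φ(71) = 1·70 = 70 = 2 · 5 · 7.
Divisors of 70: 1, 2, 5, 7, 10, 14, 35, 70.
Compute 127^d (mod 142) for the divisors d until we hit 1:
127^1 ≡ 127 (mod 142)
127^2 ≡ 83 (mod 142)
127^5 ≡ 41 (mod 142)
127^7 ≡ 137 (mod 142)
127^10 ≡ 119 (mod 142)
127^14 ≡ 25 (mod 142)
127^35 ≡ 141 (mod 142)
127^70 ≡ 1 (mod 142) ✓
Therefore the multiplicative order of 127 modulo 142 is 70.

70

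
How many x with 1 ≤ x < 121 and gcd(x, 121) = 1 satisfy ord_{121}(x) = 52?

φ(121) = φ(11^2) = 11·(11−1) = 110 = 2 · 5 · 11.
Since (Z/121Z)^× is cyclic of order 110, the number of elements of order d is φ(d) when d | 110 and 0 otherwise.
Since 52 ∤ 110, the count is 0.

0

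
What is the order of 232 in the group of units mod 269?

134

The order of 232 must divide φ(269) = 269 − 1 = 268 = 2^2 · 67.
Divisors of 268: 1, 2, 4, 67, 134, 268.
Test each divisor d:
232^1 ≡ 232 (mod 269)
232^2 ≡ 24 (mod 269)
232^4 ≡ 38 (mod 269)
232^67 ≡ 268 (mod 269)
232^134 ≡ 1 (mod 269) ✓
Therefore the multiplicative order of 232 modulo 269 is 134.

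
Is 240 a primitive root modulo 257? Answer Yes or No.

No

φ(257) = 257 − 1 = 256 = 2^8.
An element g generates (Z/257Z)^× iff g^(256/q) ≢ 1 (mod 257) for each prime q ∈ {2}.
240^128 ≡ 1 (mod 257)  [q = 2: ≡ 1 ✗]
240^128 ≡ 1 shows ord(240) | 128, strictly less than φ(257); not a primitive root.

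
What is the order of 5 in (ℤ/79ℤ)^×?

39

By Lagrange's theorem, ord_79(5) divides φ(79) = 79 − 1 = 78 = 2 · 3 · 13.
Divisors of 78: 1, 2, 3, 6, 13, 26, 39, 78.
Test each divisor d:
5^1 ≡ 5 (mod 79)
5^2 ≡ 25 (mod 79)
5^3 ≡ 46 (mod 79)
5^6 ≡ 62 (mod 79)
5^13 ≡ 23 (mod 79)
5^26 ≡ 55 (mod 79)
5^39 ≡ 1 (mod 79) ✓
Therefore the multiplicative order of 5 modulo 79 is 39.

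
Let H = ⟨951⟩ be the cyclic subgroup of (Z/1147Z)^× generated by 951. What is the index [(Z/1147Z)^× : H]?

36

Since 951 ∈ (Z/1147Z)^×, its order divides φ(1147) = φ(31·37) = (31−1)·(37−1) = 30·36 = 1080 = 2^3 · 3^3 · 5.
Divisors of 1080: 1, 2, 3, 4, 5, 6, 8, 9, 10, 12, 15, 18, 20, 24, 27, 30, 36, 40, 45, 54, 60, 72, 90, 108, 120, 135, 180, 216, 270, 360, 540, 1080.
Evaluate successive powers at the divisors of 1080:
951^1 ≡ 951 (mod 1147)
951^2 ≡ 565 (mod 1147)
951^3 ≡ 519 (mod 1147)
951^4 ≡ 359 (mod 1147)
951^5 ≡ 750 (mod 1147)
951^6 ≡ 963 (mod 1147)
951^8 ≡ 417 (mod 1147)
951^9 ≡ 852 (mod 1147)
951^10 ≡ 470 (mod 1147)
951^12 ≡ 593 (mod 1147)
951^15 ≡ 371 (mod 1147)
951^18 ≡ 1000 (mod 1147)
951^20 ≡ 676 (mod 1147)
951^24 ≡ 667 (mod 1147)
951^27 ≡ 926 (mod 1147)
951^30 ≡ 1 (mod 1147) ✓
So ord_1147(951) = 30, hence |⟨951⟩| = 30.
The index is φ(1147) / ord(951) = 1080 / 30 = 36.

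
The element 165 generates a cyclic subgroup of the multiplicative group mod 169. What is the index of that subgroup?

4

The order of 165 must divide φ(169) = φ(13^2) = 13·(13−1) = 156 = 2^2 · 3 · 13.
Divisors of 156: 1, 2, 3, 4, 6, 12, 13, 26, 39, 52, 78, 156.
Evaluate successive powers at the divisors of 156:
165^1 ≡ 165 (mod 169)
165^2 ≡ 16 (mod 169)
165^3 ≡ 105 (mod 169)
165^4 ≡ 87 (mod 169)
165^6 ≡ 40 (mod 169)
165^12 ≡ 79 (mod 169)
165^13 ≡ 22 (mod 169)
165^26 ≡ 146 (mod 169)
165^39 ≡ 1 (mod 169) ✓
The order of 165 is 39, so the subgroup it generates has 39 elements.
The index is φ(169) / ord(165) = 156 / 39 = 4.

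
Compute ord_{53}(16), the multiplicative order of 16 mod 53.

13

The order of 16 must divide φ(53) = 53 − 1 = 52 = 2^2 · 13.
Divisors of 52: 1, 2, 4, 13, 26, 52.
Evaluate successive powers at the divisors of 52:
16^1 ≡ 16
16^2 ≡ 44
16^4 ≡ 28
16^13 ≡ 1
The smallest such exponent is 13, so the order of 16 is 13.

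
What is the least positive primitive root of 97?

5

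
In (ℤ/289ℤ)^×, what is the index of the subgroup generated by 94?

2

Since 94 ∈ (Z/289Z)^×, its order divides φ(289) = φ(17^2) = 17·(17−1) = 272 = 2^4 · 17.
Divisors of 272: 1, 2, 4, 8, 16, 17, 34, 68, 136, 272.
Evaluate successive powers at the divisors of 272:
94^1 ≡ 94 (mod 289)
94^2 ≡ 166 (mod 289)
94^4 ≡ 101 (mod 289)
94^8 ≡ 86 (mod 289)
94^16 ≡ 171 (mod 289)
94^17 ≡ 179 (mod 289)
94^34 ≡ 251 (mod 289)
94^68 ≡ 288 (mod 289)
94^136 ≡ 1 (mod 289) ✓
So ord_289(94) = 136, hence |⟨94⟩| = 136.
Index = |(Z/289Z)^×| / |⟨94⟩| = 272 / 136 = 2.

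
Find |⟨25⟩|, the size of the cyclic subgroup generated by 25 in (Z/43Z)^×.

21

The order of 25 must divide φ(43) = 43 − 1 = 42 = 2 · 3 · 7.
Divisors of 42: 1, 2, 3, 6, 7, 14, 21, 42.
Compute 25^d (mod 43) for the divisors d until we hit 1:
25^1 ≡ 25
25^2 ≡ 23
25^3 ≡ 16
25^6 ≡ 41
25^7 ≡ 36
25^14 ≡ 6
25^21 ≡ 1
The smallest such exponent is 21, so the order of 25 is 21.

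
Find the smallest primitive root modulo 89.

3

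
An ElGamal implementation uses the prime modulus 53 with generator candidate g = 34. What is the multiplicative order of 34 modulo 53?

ord(34) | φ(53) = 53 − 1 = 52 = 2^2 · 13.
Divisors of 52: 1, 2, 4, 13, 26, 52.
Check 34^d mod 53 for each divisor in increasing order:
34^1 ≡ 34
34^2 ≡ 43
34^4 ≡ 47
34^13 ≡ 23
34^26 ≡ 52
34^52 ≡ 1
Hence ord(34) = 52.

52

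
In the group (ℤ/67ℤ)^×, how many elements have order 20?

φ(67) = 67 − 1 = 66 = 2 · 3 · 11.
Since (Z/67Z)^× is cyclic of order 66, the number of elements of order d is φ(d) when d | 66 and 0 otherwise.
20 does not divide 66, so no element of (Z/67Z)^× has order 20.

0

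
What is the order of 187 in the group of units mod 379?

189

Since 187 ∈ (Z/379Z)^×, its order divides φ(379) = 379 − 1 = 378 = 2 · 3^3 · 7.
Divisors of 378: 1, 2, 3, 6, 7, 9, 14, 18, 21, 27, 42, 54, 63, 126, 189, 378.
Test each divisor d:
187^1 ≡ 187 (mod 379)
187^2 ≡ 101 (mod 379)
187^3 ≡ 316 (mod 379)
187^6 ≡ 179 (mod 379)
187^7 ≡ 121 (mod 379)
187^9 ≡ 93 (mod 379)
187^14 ≡ 239 (mod 379)
187^18 ≡ 311 (mod 379)
187^21 ≡ 115 (mod 379)
187^27 ≡ 119 (mod 379)
187^42 ≡ 339 (mod 379)
187^54 ≡ 138 (mod 379)
187^63 ≡ 327 (mod 379)
187^126 ≡ 51 (mod 379)
187^189 ≡ 1 (mod 379) ✓
Hence ord(187) = 189.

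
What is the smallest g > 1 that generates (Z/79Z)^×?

3

φ(79) = 79 − 1 = 78 = 2 · 3 · 13.
Test candidates g = 2, 3, … against the prime factors q ∈ {2, 3, 13} of φ(79): g is a generator iff g^(78/q) ≢ 1 for every such q.
g = 2: 2^39 ≡ 1 — hits 1, so not a primitive root.
g = 3: 3^39 ≡ 78; 3^26 ≡ 23; 3^6 ≡ 18 — none is 1, so 3 is a primitive root.
The smallest primitive root modulo 79 is 3.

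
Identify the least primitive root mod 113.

3

φ(113) = 113 − 1 = 112 = 2^4 · 7.
Test candidates g = 2, 3, … against the prime factors q ∈ {2, 7} of φ(113): g is a generator iff g^(112/q) ≢ 1 for every such q.
g = 2: 2^56 ≡ 1 — hits 1, so not a primitive root.
g = 3: 3^56 ≡ 112; 3^16 ≡ 49 — none is 1, so 3 is a primitive root.
So 3 is the smallest generator of (Z/113Z)^×.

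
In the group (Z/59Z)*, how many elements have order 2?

1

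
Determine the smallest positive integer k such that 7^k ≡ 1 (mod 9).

3

By Lagrange's theorem, ord_9(7) divides φ(9) = φ(3^2) = 3·(3−1) = 6 = 2 · 3.
Divisors of 6: 1, 2, 3, 6.
Evaluate successive powers at the divisors of 6:
7^1 ≡ 7 (mod 9)
7^2 ≡ 4 (mod 9)
7^3 ≡ 1 (mod 9) ✓
The smallest such exponent is 3, so the order of 7 is 3.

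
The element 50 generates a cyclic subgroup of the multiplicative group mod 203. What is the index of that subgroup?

By Lagrange's theorem, ord_203(50) divides φ(203) = φ(7·29) = (7−1)·(29−1) = 6·28 = 168 = 2^3 · 3 · 7.
Divisors of 168: 1, 2, 3, 4, 6, 7, 8, 12, 14, 21, 24, 28, 42, 56, 84, 168.
Test each divisor d:
50^1 ≡ 50 (mod 203)
50^2 ≡ 64 (mod 203)
50^3 ≡ 155 (mod 203)
50^4 ≡ 36 (mod 203)
50^6 ≡ 71 (mod 203)
50^7 ≡ 99 (mod 203)
50^8 ≡ 78 (mod 203)
50^12 ≡ 169 (mod 203)
50^14 ≡ 57 (mod 203)
50^21 ≡ 162 (mod 203)
50^24 ≡ 141 (mod 203)
50^28 ≡ 1 (mod 203) ✓
The order of 50 is 28, so the subgroup it generates has 28 elements.
[(Z/203Z)^× : ⟨50⟩] = 168/28 = 6.

6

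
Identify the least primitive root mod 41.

6

φ(41) = 41 − 1 = 40 = 2^3 · 5.
g is a primitive root iff g^(40/q) ≢ 1 (mod 41) for each prime q ∈ {2, 5}.
g = 2: 2^20 ≡ 1 — hits 1, so not a primitive root.
g = 3: 3^20 ≡ 40; 3^8 ≡ 1 — hits 1, so not a primitive root.
g = 4: 4^20 ≡ 1 — hits 1, so not a primitive root.
g = 5: 5^20 ≡ 1 — hits 1, so not a primitive root.
g = 6: 6^20 ≡ 40; 6^8 ≡ 10 — none is 1, so 6 is a primitive root.
Hence the least primitive root of 41 is 6.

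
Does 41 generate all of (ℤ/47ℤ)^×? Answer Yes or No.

Yes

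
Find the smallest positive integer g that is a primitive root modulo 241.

7

φ(241) = 241 − 1 = 240 = 2^4 · 3 · 5.
Test candidates g = 2, 3, … against the prime factors q ∈ {2, 3, 5} of φ(241): g is a generator iff g^(240/q) ≢ 1 for every such q.
g = 2: 2^120 ≡ 1 — hits 1, so not a primitive root.
g = 3: 3^120 ≡ 1 — hits 1, so not a primitive root.
g = 4: 4^120 ≡ 1 — hits 1, so not a primitive root.
g = 5: 5^120 ≡ 1 — hits 1, so not a primitive root.
g = 6: 6^120 ≡ 1 — hits 1, so not a primitive root.
g = 7: 7^120 ≡ 240; 7^80 ≡ 15; 7^48 ≡ 91 — none is 1, so 7 is a primitive root.
The smallest primitive root modulo 241 is 7.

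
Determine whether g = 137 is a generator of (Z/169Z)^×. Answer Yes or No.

φ(169) = φ(13^2) = 13·(13−1) = 156 = 2^2 · 3 · 13.
An element g generates (Z/169Z)^× iff g^(156/q) ≢ 1 (mod 169) for each prime q ∈ {2, 3, 13}.
137^78 ≡ 168 (mod 169)  [q = 2: ≢ 1 ✓]
137^52 ≡ 22 (mod 169)  [q = 3: ≢ 1 ✓]
137^12 ≡ 27 (mod 169)  [q = 13: ≢ 1 ✓]
All checks pass, so 137 has order 156 and is a primitive root modulo 169.

Yes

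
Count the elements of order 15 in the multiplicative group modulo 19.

0

φ(19) = 19 − 1 = 18 = 2 · 3^2.
Since (Z/19Z)^× is cyclic of order 18, the number of elements of order d is φ(d) when d | 18 and 0 otherwise.
Here 18 is not a multiple of 15, so there are no elements of order 15.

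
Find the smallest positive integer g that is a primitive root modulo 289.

φ(289) = φ(17^2) = 17·(17−1) = 272 = 2^4 · 17.
g is a primitive root iff g^(272/q) ≢ 1 (mod 289) for each prime q ∈ {2, 17}.
g = 2: 2^136 ≡ 1 — hits 1, so not a primitive root.
g = 3: 3^136 ≡ 288; 3^16 ≡ 171 — none is 1, so 3 is a primitive root.
The smallest primitive root modulo 289 is 3.

3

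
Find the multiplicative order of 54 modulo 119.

48

ord(54) | φ(119) = φ(7·17) = (7−1)·(17−1) = 6·16 = 96 = 2^5 · 3.
Divisors of 96: 1, 2, 3, 4, 6, 8, 12, 16, 24, 32, 48, 96.
Compute 54^d (mod 119) for the divisors d until we hit 1:
54^1 ≡ 54
54^2 ≡ 60
54^3 ≡ 27
54^4 ≡ 30
54^6 ≡ 15
54^8 ≡ 67
54^12 ≡ 106
54^16 ≡ 86
54^24 ≡ 50
54^32 ≡ 18
54^48 ≡ 1
The smallest such exponent is 48, so the order of 54 is 48.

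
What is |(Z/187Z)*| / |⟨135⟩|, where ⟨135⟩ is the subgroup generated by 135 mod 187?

ord(135) | φ(187) = φ(11·17) = (11−1)·(17−1) = 10·16 = 160 = 2^5 · 5.
Divisors of 160: 1, 2, 4, 5, 8, 10, 16, 20, 32, 40, 80, 160.
Evaluate successive powers at the divisors of 160:
135^1 ≡ 135 (mod 187)
135^2 ≡ 86 (mod 187)
135^4 ≡ 103 (mod 187)
135^5 ≡ 67 (mod 187)
135^8 ≡ 137 (mod 187)
135^10 ≡ 1 (mod 187) ✓
So ord_187(135) = 10, hence |⟨135⟩| = 10.
The index is φ(187) / ord(135) = 160 / 10 = 16.

16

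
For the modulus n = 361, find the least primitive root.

2

φ(361) = φ(19^2) = 19·(19−1) = 342 = 2 · 3^2 · 19.
Test candidates g = 2, 3, … against the prime factors q ∈ {2, 3, 19} of φ(361): g is a generator iff g^(342/q) ≢ 1 for every such q.
g = 2: 2^171 ≡ 360; 2^114 ≡ 292; 2^18 ≡ 58 — none is 1, so 2 is a primitive root.
Hence the least primitive root of 361 is 2.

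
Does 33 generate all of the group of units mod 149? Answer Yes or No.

φ(149) = 149 − 1 = 148 = 2^2 · 37.
33 is a primitive root mod 149 iff 33^(φ(149)/q) ≢ 1 for every prime q | φ(149), i.e. q ∈ {2, 37}.
33^74 ≡ 1 (mod 149)  [q = 2: ≡ 1 ✗]
33^4 ≡ 30 (mod 149)  [q = 37: ≢ 1 ✓]
The check at q = 2 fails, so 33 generates a proper subgroup.

No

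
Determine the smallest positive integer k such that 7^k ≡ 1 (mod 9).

3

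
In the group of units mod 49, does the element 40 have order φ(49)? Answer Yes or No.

Yes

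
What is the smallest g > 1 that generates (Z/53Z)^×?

2

φ(53) = 53 − 1 = 52 = 2^2 · 13.
Test candidates g = 2, 3, … against the prime factors q ∈ {2, 13} of φ(53): g is a generator iff g^(52/q) ≢ 1 for every such q.
g = 2: 2^26 ≡ 52; 2^4 ≡ 16 — none is 1, so 2 is a primitive root.
Hence the least primitive root of 53 is 2.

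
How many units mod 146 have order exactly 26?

φ(146) = φ(2)·φ(73) = 1·72 = 72 = 2^3 · 3^2.
(Z/146Z)^× is cyclic (|G| = 72); a cyclic group of order m has exactly φ(d) elements of each order d | m, and none otherwise.
26 does not divide 72, so no element of (Z/146Z)^× has order 26.

0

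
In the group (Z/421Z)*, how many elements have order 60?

φ(421) = 421 − 1 = 420 = 2^2 · 3 · 5 · 7.
Since (Z/421Z)^× is cyclic of order 420, the number of elements of order d is φ(d) when d | 420 and 0 otherwise.
60 = 2^2 · 3 · 5 divides 420, and φ(60) = 16.

16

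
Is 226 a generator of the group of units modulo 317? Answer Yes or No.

φ(317) = 317 − 1 = 316 = 2^2 · 79.
226 is a primitive root mod 317 iff 226^(φ(317)/q) ≢ 1 for every prime q | φ(317), i.e. q ∈ {2, 79}.
226^158 ≡ 316 (mod 317)  [q = 2: ≢ 1 ✓]
226^4 ≡ 253 (mod 317)  [q = 79: ≢ 1 ✓]
Every test exponent gives a nontrivial residue, hence 226 generates the full group.

Yes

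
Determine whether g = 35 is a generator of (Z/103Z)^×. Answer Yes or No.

Yes

φ(103) = 103 − 1 = 102 = 2 · 3 · 17.
An element g generates (Z/103Z)^× iff g^(102/q) ≢ 1 (mod 103) for each prime q ∈ {2, 3, 17}.
35^51 ≡ 102 (mod 103)  [q = 2: ≢ 1 ✓]
35^34 ≡ 46 (mod 103)  [q = 3: ≢ 1 ✓]
35^6 ≡ 8 (mod 103)  [q = 17: ≢ 1 ✓]
None equal 1, so ord_103(35) = 102: 35 is a primitive root.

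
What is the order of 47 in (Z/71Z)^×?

The order of 47 must divide φ(71) = 71 − 1 = 70 = 2 · 5 · 7.
Divisors of 70: 1, 2, 5, 7, 10, 14, 35, 70.
Evaluate successive powers at the divisors of 70:
47^1 ≡ 47 (mod 71)
47^2 ≡ 8 (mod 71)
47^5 ≡ 26 (mod 71)
47^7 ≡ 66 (mod 71)
47^10 ≡ 37 (mod 71)
47^14 ≡ 25 (mod 71)
47^35 ≡ 70 (mod 71)
47^70 ≡ 1 (mod 71) ✓
Therefore the multiplicative order of 47 modulo 71 is 70.

70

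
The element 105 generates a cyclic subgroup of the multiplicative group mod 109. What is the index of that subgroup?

12

The order of 105 must divide φ(109) = 109 − 1 = 108 = 2^2 · 3^3.
Divisors of 108: 1, 2, 3, 4, 6, 9, 12, 18, 27, 36, 54, 108.
Evaluate successive powers at the divisors of 108:
105^1 ≡ 105 (mod 109)
105^2 ≡ 16 (mod 109)
105^3 ≡ 45 (mod 109)
105^4 ≡ 38 (mod 109)
105^6 ≡ 63 (mod 109)
105^9 ≡ 1 (mod 109) ✓
The order of 105 is 9, so the subgroup it generates has 9 elements.
The index is φ(109) / ord(105) = 108 / 9 = 12.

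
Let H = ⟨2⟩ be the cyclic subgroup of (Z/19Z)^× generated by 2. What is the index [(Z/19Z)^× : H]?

1

ord(2) | φ(19) = 19 − 1 = 18 = 2 · 3^2.
Divisors of 18: 1, 2, 3, 6, 9, 18.
Test each divisor d:
2^1 ≡ 2 (mod 19)
2^2 ≡ 4 (mod 19)
2^3 ≡ 8 (mod 19)
2^6 ≡ 7 (mod 19)
2^9 ≡ 18 (mod 19)
2^18 ≡ 1 (mod 19) ✓
So ord_19(2) = 18, hence |⟨2⟩| = 18.
[(Z/19Z)^× : ⟨2⟩] = 18/18 = 1.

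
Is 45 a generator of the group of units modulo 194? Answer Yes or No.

φ(194) = φ(2)·φ(97) = 1·96 = 96 = 2^5 · 3.
An element g generates (Z/194Z)^× iff g^(96/q) ≢ 1 (mod 194) for each prime q ∈ {2, 3}.
45^48 ≡ 193 (mod 194)  [q = 2: ≢ 1 ✓]
45^32 ≡ 1 (mod 194)  [q = 3: ≡ 1 ✗]
The check at q = 3 fails, so 45 generates a proper subgroup.

No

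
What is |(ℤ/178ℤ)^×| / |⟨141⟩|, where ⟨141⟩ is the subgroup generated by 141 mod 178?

11

Since 141 ∈ (Z/178Z)^×, its order divides φ(178) = φ(2)·φ(89) = 1·88 = 88 = 2^3 · 11.
Divisors of 88: 1, 2, 4, 8, 11, 22, 44, 88.
Evaluate successive powers at the divisors of 88:
141^1 ≡ 141 (mod 178)
141^2 ≡ 123 (mod 178)
141^4 ≡ 177 (mod 178)
141^8 ≡ 1 (mod 178) ✓
So ord_178(141) = 8, hence |⟨141⟩| = 8.
Index = |(Z/178Z)^×| / |⟨141⟩| = 88 / 8 = 11.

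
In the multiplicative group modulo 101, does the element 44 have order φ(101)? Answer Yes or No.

φ(101) = 101 − 1 = 100 = 2^2 · 5^2.
An element g generates (Z/101Z)^× iff g^(100/q) ≢ 1 (mod 101) for each prime q ∈ {2, 5}.
44^50 ≡ 100 (mod 101)  [q = 2: ≢ 1 ✓]
44^20 ≡ 1 (mod 101)  [q = 5: ≡ 1 ✗]
44^20 ≡ 1 shows ord(44) | 20, strictly less than φ(101); not a primitive root.

No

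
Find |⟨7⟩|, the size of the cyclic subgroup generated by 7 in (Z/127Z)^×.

The order of 7 must divide φ(127) = 127 − 1 = 126 = 2 · 3^2 · 7.
Divisors of 126: 1, 2, 3, 6, 7, 9, 14, 18, 21, 42, 63, 126.
Test each divisor d:
7^1 ≡ 7
7^2 ≡ 49
7^3 ≡ 89
7^6 ≡ 47
7^7 ≡ 75
7^9 ≡ 119
7^14 ≡ 37
7^18 ≡ 64
7^21 ≡ 108
7^42 ≡ 107
7^63 ≡ 126
7^126 ≡ 1
Therefore the multiplicative order of 7 modulo 127 is 126.

126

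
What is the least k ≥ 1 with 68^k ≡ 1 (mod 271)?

By Lagrange's theorem, ord_271(68) divides φ(271) = 271 − 1 = 270 = 2 · 3^3 · 5.
Divisors of 270: 1, 2, 3, 5, 6, 9, 10, 15, 18, 27, 30, 45, 54, 90, 135, 270.
Evaluate successive powers at the divisors of 270:
68^1 ≡ 68
68^2 ≡ 17
68^3 ≡ 72
68^5 ≡ 140
68^6 ≡ 35
68^9 ≡ 81
68^10 ≡ 88
68^15 ≡ 125
68^18 ≡ 57
68^27 ≡ 10
68^30 ≡ 178
68^45 ≡ 28
68^54 ≡ 100
68^90 ≡ 242
68^135 ≡ 1
Therefore the multiplicative order of 68 modulo 271 is 135.

135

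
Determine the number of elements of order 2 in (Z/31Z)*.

1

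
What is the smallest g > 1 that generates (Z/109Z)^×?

φ(109) = 109 − 1 = 108 = 2^2 · 3^3.
Test candidates g = 2, 3, … against the prime factors q ∈ {2, 3} of φ(109): g is a generator iff g^(108/q) ≢ 1 for every such q.
g = 2: 2^54 ≡ 108; 2^36 ≡ 1 — hits 1, so not a primitive root.
g = 3: 3^54 ≡ 1 — hits 1, so not a primitive root.
g = 4: 4^54 ≡ 1 — hits 1, so not a primitive root.
g = 5: 5^54 ≡ 1 — hits 1, so not a primitive root.
g = 6: 6^54 ≡ 108; 6^36 ≡ 63 — none is 1, so 6 is a primitive root.
The smallest primitive root modulo 109 is 6.

6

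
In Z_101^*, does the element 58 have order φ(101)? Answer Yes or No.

No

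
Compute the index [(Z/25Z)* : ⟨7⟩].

Since 7 ∈ (Z/25Z)^×, its order divides φ(25) = φ(5^2) = 5·(5−1) = 20 = 2^2 · 5.
Divisors of 20: 1, 2, 4, 5, 10, 20.
Test each divisor d:
7^1 ≡ 7
7^2 ≡ 24
7^4 ≡ 1
Thus |⟨7⟩| = ord(7) = 4.
[(Z/25Z)^× : ⟨7⟩] = 20/4 = 5.

5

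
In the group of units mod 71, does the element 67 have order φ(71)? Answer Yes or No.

Yes

φ(71) = 71 − 1 = 70 = 2 · 5 · 7.
It suffices to check that the order of 67 is not a proper divisor of 70: compute 67^(70/q) for q ∈ {2, 5, 7}.
67^35 ≡ 70 (mod 71)  [q = 2: ≢ 1 ✓]
67^14 ≡ 5 (mod 71)  [q = 5: ≢ 1 ✓]
67^10 ≡ 48 (mod 71)  [q = 7: ≢ 1 ✓]
All checks pass, so 67 has order 70 and is a primitive root modulo 71.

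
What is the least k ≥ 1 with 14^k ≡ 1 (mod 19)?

18

Since 14 ∈ (Z/19Z)^×, its order divides φ(19) = 19 − 1 = 18 = 2 · 3^2.
Divisors of 18: 1, 2, 3, 6, 9, 18.
Check 14^d mod 19 for each divisor in increasing order:
14^1 ≡ 14
14^2 ≡ 6
14^3 ≡ 8
14^6 ≡ 7
14^9 ≡ 18
14^18 ≡ 1
Hence ord(14) = 18.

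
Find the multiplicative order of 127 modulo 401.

The order of 127 must divide φ(401) = 401 − 1 = 400 = 2^4 · 5^2.
Divisors of 400: 1, 2, 4, 5, 8, 10, 16, 20, 25, 40, 50, 80, 100, 200, 400.
Check 127^d mod 401 for each divisor in increasing order:
127^1 ≡ 127 (mod 401)
127^2 ≡ 89 (mod 401)
127^4 ≡ 302 (mod 401)
127^5 ≡ 259 (mod 401)
127^8 ≡ 177 (mod 401)
127^10 ≡ 114 (mod 401)
127^16 ≡ 51 (mod 401)
127^20 ≡ 164 (mod 401)
127^25 ≡ 371 (mod 401)
127^40 ≡ 29 (mod 401)
127^50 ≡ 98 (mod 401)
127^80 ≡ 39 (mod 401)
127^100 ≡ 381 (mod 401)
127^200 ≡ 400 (mod 401)
127^400 ≡ 1 (mod 401) ✓
The smallest such exponent is 400, so the order of 127 is 400.

400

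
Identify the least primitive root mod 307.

5

φ(307) = 307 − 1 = 306 = 2 · 3^2 · 17.
g is a primitive root iff g^(306/q) ≢ 1 (mod 307) for each prime q ∈ {2, 3, 17}.
g = 2: 2^153 ≡ 306; 2^102 ≡ 1 — hits 1, so not a primitive root.
g = 3: 3^153 ≡ 306; 3^102 ≡ 1 — hits 1, so not a primitive root.
g = 4: 4^153 ≡ 1 — hits 1, so not a primitive root.
g = 5: 5^153 ≡ 306; 5^102 ≡ 289; 5^18 ≡ 81 — none is 1, so 5 is a primitive root.
So 5 is the smallest generator of (Z/307Z)^×.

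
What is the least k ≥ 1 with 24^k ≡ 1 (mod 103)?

34

By Lagrange's theorem, ord_103(24) divides φ(103) = 103 − 1 = 102 = 2 · 3 · 17.
Divisors of 102: 1, 2, 3, 6, 17, 34, 51, 102.
Check 24^d mod 103 for each divisor in increasing order:
24^1 ≡ 24 (mod 103)
24^2 ≡ 61 (mod 103)
24^3 ≡ 22 (mod 103)
24^6 ≡ 72 (mod 103)
24^17 ≡ 102 (mod 103)
24^34 ≡ 1 (mod 103) ✓
Hence ord(24) = 34.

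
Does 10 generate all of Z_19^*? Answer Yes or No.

φ(19) = 19 − 1 = 18 = 2 · 3^2.
Test 10^(18/q) mod 19 for each prime factor q of 18:
10^9 ≡ 18 (mod 19)  [q = 2: ≢ 1 ✓]
10^6 ≡ 11 (mod 19)  [q = 3: ≢ 1 ✓]
Every test exponent gives a nontrivial residue, hence 10 generates the full group.

Yes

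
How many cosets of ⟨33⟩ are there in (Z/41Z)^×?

Since 33 ∈ (Z/41Z)^×, its order divides φ(41) = 41 − 1 = 40 = 2^3 · 5.
Divisors of 40: 1, 2, 4, 5, 8, 10, 20, 40.
Compute 33^d (mod 41) for the divisors d until we hit 1:
33^1 ≡ 33 (mod 41)
33^2 ≡ 23 (mod 41)
33^4 ≡ 37 (mod 41)
33^5 ≡ 32 (mod 41)
33^8 ≡ 16 (mod 41)
33^10 ≡ 40 (mod 41)
33^20 ≡ 1 (mod 41) ✓
Thus |⟨33⟩| = ord(33) = 20.
The index is φ(41) / ord(33) = 40 / 20 = 2.

2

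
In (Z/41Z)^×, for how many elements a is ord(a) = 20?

8

φ(41) = 41 − 1 = 40 = 2^3 · 5.
In a cyclic group of order 40, there are φ(d) elements of order d for each divisor d of 40, and zero for non-divisors.
20 = 2^2 · 5 divides 40, and φ(20) = 8.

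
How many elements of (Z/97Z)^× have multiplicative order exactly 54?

φ(97) = 97 − 1 = 96 = 2^5 · 3.
In a cyclic group of order 96, there are φ(d) elements of order d for each divisor d of 96, and zero for non-divisors.
Since 54 ∤ 96, the count is 0.

0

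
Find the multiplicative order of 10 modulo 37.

3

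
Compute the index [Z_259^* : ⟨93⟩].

6

Since 93 ∈ (Z/259Z)^×, its order divides φ(259) = φ(7·37) = (7−1)·(37−1) = 6·36 = 216 = 2^3 · 3^3.
Divisors of 216: 1, 2, 3, 4, 6, 8, 9, 12, 18, 24, 27, 36, 54, 72, 108, 216.
Check 93^d mod 259 for each divisor in increasing order:
93^1 ≡ 93
93^2 ≡ 102
93^3 ≡ 162
93^4 ≡ 44
93^6 ≡ 85
93^8 ≡ 123
93^9 ≡ 43
93^12 ≡ 232
93^18 ≡ 36
93^24 ≡ 211
93^27 ≡ 253
93^36 ≡ 1
Thus |⟨93⟩| = ord(93) = 36.
The index is φ(259) / ord(93) = 216 / 36 = 6.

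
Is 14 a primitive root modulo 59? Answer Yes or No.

φ(59) = 59 − 1 = 58 = 2 · 29.
It suffices to check that the order of 14 is not a proper divisor of 58: compute 14^(58/q) for q ∈ {2, 29}.
14^29 ≡ 58 (mod 59)  [q = 2: ≢ 1 ✓]
14^2 ≡ 19 (mod 59)  [q = 29: ≢ 1 ✓]
Every test exponent gives a nontrivial residue, hence 14 generates the full group.

Yes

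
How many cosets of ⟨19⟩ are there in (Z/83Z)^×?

By Lagrange's theorem, ord_83(19) divides φ(83) = 83 − 1 = 82 = 2 · 41.
Divisors of 82: 1, 2, 41, 82.
Compute 19^d (mod 83) for the divisors d until we hit 1:
19^1 ≡ 19
19^2 ≡ 29
19^41 ≡ 82
19^82 ≡ 1
So ord_83(19) = 82, hence |⟨19⟩| = 82.
[(Z/83Z)^× : ⟨19⟩] = 82/82 = 1.

1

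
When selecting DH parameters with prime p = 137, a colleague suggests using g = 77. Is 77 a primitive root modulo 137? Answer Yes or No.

No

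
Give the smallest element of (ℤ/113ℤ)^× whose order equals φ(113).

φ(113) = 113 − 1 = 112 = 2^4 · 7.
g is a primitive root iff g^(112/q) ≢ 1 (mod 113) for each prime q ∈ {2, 7}.
g = 2: 2^56 ≡ 1 — hits 1, so not a primitive root.
g = 3: 3^56 ≡ 112; 3^16 ≡ 49 — none is 1, so 3 is a primitive root.
So 3 is the smallest generator of (Z/113Z)^×.

3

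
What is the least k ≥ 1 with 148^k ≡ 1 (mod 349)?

87

The order of 148 must divide φ(349) = 349 − 1 = 348 = 2^2 · 3 · 29.
Divisors of 348: 1, 2, 3, 4, 6, 12, 29, 58, 87, 116, 174, 348.
Compute 148^d (mod 349) for the divisors d until we hit 1:
148^1 ≡ 148
148^2 ≡ 266
148^3 ≡ 280
148^4 ≡ 258
148^6 ≡ 224
148^12 ≡ 269
148^29 ≡ 122
148^58 ≡ 226
148^87 ≡ 1
Therefore the multiplicative order of 148 modulo 349 is 87.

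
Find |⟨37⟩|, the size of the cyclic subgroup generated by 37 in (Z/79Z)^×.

78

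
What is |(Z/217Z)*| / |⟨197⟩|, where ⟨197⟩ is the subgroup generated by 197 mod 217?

By Lagrange's theorem, ord_217(197) divides φ(217) = φ(7·31) = (7−1)·(31−1) = 6·30 = 180 = 2^2 · 3^2 · 5.
Divisors of 180: 1, 2, 3, 4, 5, 6, 9, 10, 12, 15, 18, 20, 30, 36, 45, 60, 90, 180.
Test each divisor d:
197^1 ≡ 197
197^2 ≡ 183
197^3 ≡ 29
197^4 ≡ 71
197^5 ≡ 99
197^6 ≡ 190
197^9 ≡ 85
197^10 ≡ 36
197^12 ≡ 78
197^15 ≡ 92
197^18 ≡ 64
197^20 ≡ 211
197^30 ≡ 1
Thus |⟨197⟩| = ord(197) = 30.
Index = |(Z/217Z)^×| / |⟨197⟩| = 180 / 30 = 6.

6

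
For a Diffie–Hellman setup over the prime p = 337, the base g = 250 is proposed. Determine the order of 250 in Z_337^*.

Since 250 ∈ (Z/337Z)^×, its order divides φ(337) = 337 − 1 = 336 = 2^4 · 3 · 7.
Divisors of 336: 1, 2, 3, 4, 6, 7, 8, 12, 14, 16, 21, 24, 28, 42, 48, 56, 84, 112, 168, 336.
Test each divisor d:
250^1 ≡ 250 (mod 337)
250^2 ≡ 155 (mod 337)
250^3 ≡ 332 (mod 337)
250^4 ≡ 98 (mod 337)
250^6 ≡ 25 (mod 337)
250^7 ≡ 184 (mod 337)
250^8 ≡ 168 (mod 337)
250^12 ≡ 288 (mod 337)
250^14 ≡ 156 (mod 337)
250^16 ≡ 253 (mod 337)
250^21 ≡ 59 (mod 337)
250^24 ≡ 42 (mod 337)
250^28 ≡ 72 (mod 337)
250^42 ≡ 111 (mod 337)
250^48 ≡ 79 (mod 337)
250^56 ≡ 129 (mod 337)
250^84 ≡ 189 (mod 337)
250^112 ≡ 128 (mod 337)
250^168 ≡ 336 (mod 337)
250^336 ≡ 1 (mod 337) ✓
Hence ord(250) = 336.

336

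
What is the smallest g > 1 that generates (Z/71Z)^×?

7

φ(71) = 71 − 1 = 70 = 2 · 5 · 7.
g is a primitive root iff g^(70/q) ≢ 1 (mod 71) for each prime q ∈ {2, 5, 7}.
g = 2: 2^35 ≡ 1 — hits 1, so not a primitive root.
g = 3: 3^35 ≡ 1 — hits 1, so not a primitive root.
g = 4: 4^35 ≡ 1 — hits 1, so not a primitive root.
g = 5: 5^35 ≡ 1 — hits 1, so not a primitive root.
g = 6: 6^35 ≡ 1 — hits 1, so not a primitive root.
g = 7: 7^35 ≡ 70; 7^14 ≡ 54; 7^10 ≡ 45 — none is 1, so 7 is a primitive root.
The smallest primitive root modulo 71 is 7.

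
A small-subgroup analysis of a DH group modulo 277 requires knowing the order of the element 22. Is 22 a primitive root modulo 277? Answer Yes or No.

No

φ(277) = 277 − 1 = 276 = 2^2 · 3 · 23.
An element g generates (Z/277Z)^× iff g^(276/q) ≢ 1 (mod 277) for each prime q ∈ {2, 3, 23}.
22^138 ≡ 1 (mod 277)  [q = 2: ≡ 1 ✗]
22^92 ≡ 116 (mod 277)  [q = 3: ≢ 1 ✓]
22^12 ≡ 213 (mod 277)  [q = 23: ≢ 1 ✓]
The check at q = 2 fails, so 22 generates a proper subgroup.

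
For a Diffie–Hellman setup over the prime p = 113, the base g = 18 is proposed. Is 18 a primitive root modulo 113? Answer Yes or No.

φ(113) = 113 − 1 = 112 = 2^4 · 7.
Test 18^(112/q) mod 113 for each prime factor q of 112:
18^56 ≡ 1 (mod 113)  [q = 2: ≡ 1 ✗]
18^16 ≡ 1 (mod 113)  [q = 7: ≡ 1 ✗]
18^56 ≡ 1 shows ord(18) | 56, strictly less than φ(113); not a primitive root.

No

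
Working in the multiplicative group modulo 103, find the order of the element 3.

34

The order of 3 must divide φ(103) = 103 − 1 = 102 = 2 · 3 · 17.
Divisors of 102: 1, 2, 3, 6, 17, 34, 51, 102.
Check 3^d mod 103 for each divisor in increasing order:
3^1 ≡ 3
3^2 ≡ 9
3^3 ≡ 27
3^6 ≡ 8
3^17 ≡ 102
3^34 ≡ 1
Therefore the multiplicative order of 3 modulo 103 is 34.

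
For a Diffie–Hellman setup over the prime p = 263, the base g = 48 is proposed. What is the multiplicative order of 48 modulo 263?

ord(48) | φ(263) = 263 − 1 = 262 = 2 · 131.
Divisors of 262: 1, 2, 131, 262.
Check 48^d mod 263 for each divisor in increasing order:
48^1 ≡ 48
48^2 ≡ 200
48^131 ≡ 1
Hence ord(48) = 131.

131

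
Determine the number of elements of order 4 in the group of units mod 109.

2

φ(109) = 109 − 1 = 108 = 2^2 · 3^3.
Since (Z/109Z)^× is cyclic of order 108, the number of elements of order d is φ(d) when d | 108 and 0 otherwise.
4 = 2^2 divides 108, and φ(4) = 2.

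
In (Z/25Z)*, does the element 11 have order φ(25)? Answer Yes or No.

φ(25) = φ(5^2) = 5·(5−1) = 20 = 2^2 · 5.
Test 11^(20/q) mod 25 for each prime factor q of 20:
11^10 ≡ 1 (mod 25)  [q = 2: ≡ 1 ✗]
11^4 ≡ 16 (mod 25)  [q = 5: ≢ 1 ✓]
Since 11^10 ≡ 1, the order of 11 divides 10 < 20, so 11 is not a primitive root.

No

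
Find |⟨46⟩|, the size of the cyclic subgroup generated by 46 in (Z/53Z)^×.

13

ord(46) | φ(53) = 53 − 1 = 52 = 2^2 · 13.
Divisors of 52: 1, 2, 4, 13, 26, 52.
Compute 46^d (mod 53) for the divisors d until we hit 1:
46^1 ≡ 46 (mod 53)
46^2 ≡ 49 (mod 53)
46^4 ≡ 16 (mod 53)
46^13 ≡ 1 (mod 53) ✓
So ord_53(46) = 13.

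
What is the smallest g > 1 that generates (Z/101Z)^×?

φ(101) = 101 − 1 = 100 = 2^2 · 5^2.
g is a primitive root iff g^(100/q) ≢ 1 (mod 101) for each prime q ∈ {2, 5}.
g = 2: 2^50 ≡ 100; 2^20 ≡ 95 — none is 1, so 2 is a primitive root.
Hence the least primitive root of 101 is 2.

2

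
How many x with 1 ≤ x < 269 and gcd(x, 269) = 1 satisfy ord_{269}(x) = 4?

2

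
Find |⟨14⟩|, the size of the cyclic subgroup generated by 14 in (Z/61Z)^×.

6

Since 14 ∈ (Z/61Z)^×, its order divides φ(61) = 61 − 1 = 60 = 2^2 · 3 · 5.
Divisors of 60: 1, 2, 3, 4, 5, 6, 10, 12, 15, 20, 30, 60.
Test each divisor d:
14^1 ≡ 14 (mod 61)
14^2 ≡ 13 (mod 61)
14^3 ≡ 60 (mod 61)
14^4 ≡ 47 (mod 61)
14^5 ≡ 48 (mod 61)
14^6 ≡ 1 (mod 61) ✓
Therefore the multiplicative order of 14 modulo 61 is 6.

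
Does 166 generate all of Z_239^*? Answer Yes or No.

φ(239) = 239 − 1 = 238 = 2 · 7 · 17.
An element g generates (Z/239Z)^× iff g^(238/q) ≢ 1 (mod 239) for each prime q ∈ {2, 7, 17}.
166^119 ≡ 1 (mod 239)  [q = 2: ≡ 1 ✗]
166^34 ≡ 1 (mod 239)  [q = 7: ≡ 1 ✗]
166^14 ≡ 51 (mod 239)  [q = 17: ≢ 1 ✓]
166^119 ≡ 1 shows ord(166) | 119, strictly less than φ(239); not a primitive root.

No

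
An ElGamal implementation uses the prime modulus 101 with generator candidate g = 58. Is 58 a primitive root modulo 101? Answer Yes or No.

No

φ(101) = 101 − 1 = 100 = 2^2 · 5^2.
An element g generates (Z/101Z)^× iff g^(100/q) ≢ 1 (mod 101) for each prime q ∈ {2, 5}.
58^50 ≡ 1 (mod 101)  [q = 2: ≡ 1 ✗]
58^20 ≡ 36 (mod 101)  [q = 5: ≢ 1 ✓]
58^50 ≡ 1 shows ord(58) | 50, strictly less than φ(101); not a primitive root.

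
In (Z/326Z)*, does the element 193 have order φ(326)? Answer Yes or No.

φ(326) = φ(2)·φ(163) = 1·162 = 162 = 2 · 3^4.
193 is a primitive root mod 326 iff 193^(φ(326)/q) ≢ 1 for every prime q | φ(326), i.e. q ∈ {2, 3}.
193^81 ≡ 325 (mod 326)  [q = 2: ≢ 1 ✓]
193^54 ≡ 1 (mod 326)  [q = 3: ≡ 1 ✗]
The check at q = 3 fails, so 193 generates a proper subgroup.

No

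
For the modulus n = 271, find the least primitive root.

φ(271) = 271 − 1 = 270 = 2 · 3^3 · 5.
g is a primitive root iff g^(270/q) ≢ 1 (mod 271) for each prime q ∈ {2, 3, 5}.
g = 2: 2^135 ≡ 1 — hits 1, so not a primitive root.
g = 3: 3^135 ≡ 270; 3^90 ≡ 1 — hits 1, so not a primitive root.
g = 4: 4^135 ≡ 1 — hits 1, so not a primitive root.
g = 5: 5^135 ≡ 1 — hits 1, so not a primitive root.
g = 6: 6^135 ≡ 270; 6^90 ≡ 242; 6^54 ≡ 10 — none is 1, so 6 is a primitive root.
Hence the least primitive root of 271 is 6.

6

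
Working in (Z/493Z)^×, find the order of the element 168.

By Lagrange's theorem, ord_493(168) divides φ(493) = φ(17·29) = (17−1)·(29−1) = 16·28 = 448 = 2^6 · 7.
Divisors of 448: 1, 2, 4, 7, 8, 14, 16, 28, 32, 56, 64, 112, 224, 448.
Check 168^d mod 493 for each divisor in increasing order:
168^1 ≡ 168 (mod 493)
168^2 ≡ 123 (mod 493)
168^4 ≡ 339 (mod 493)
168^7 ≡ 59 (mod 493)
168^8 ≡ 52 (mod 493)
168^14 ≡ 30 (mod 493)
168^16 ≡ 239 (mod 493)
168^28 ≡ 407 (mod 493)
168^32 ≡ 426 (mod 493)
168^56 ≡ 1 (mod 493) ✓
The smallest such exponent is 56, so the order of 168 is 56.

56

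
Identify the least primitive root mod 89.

3

φ(89) = 89 − 1 = 88 = 2^3 · 11.
Test candidates g = 2, 3, … against the prime factors q ∈ {2, 11} of φ(89): g is a generator iff g^(88/q) ≢ 1 for every such q.
g = 2: 2^44 ≡ 1 — hits 1, so not a primitive root.
g = 3: 3^44 ≡ 88; 3^8 ≡ 64 — none is 1, so 3 is a primitive root.
Hence the least primitive root of 89 is 3.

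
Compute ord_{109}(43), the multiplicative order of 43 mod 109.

18

The order of 43 must divide φ(109) = 109 − 1 = 108 = 2^2 · 3^3.
Divisors of 108: 1, 2, 3, 4, 6, 9, 12, 18, 27, 36, 54, 108.
Check 43^d mod 109 for each divisor in increasing order:
43^1 ≡ 43
43^2 ≡ 105
43^3 ≡ 46
43^4 ≡ 16
43^6 ≡ 45
43^9 ≡ 108
43^12 ≡ 63
43^18 ≡ 1
Hence ord(43) = 18.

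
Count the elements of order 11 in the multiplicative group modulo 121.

10

φ(121) = φ(11^2) = 11·(11−1) = 110 = 2 · 5 · 11.
(Z/121Z)^× is cyclic (|G| = 110); a cyclic group of order m has exactly φ(d) elements of each order d | m, and none otherwise.
11 | 110, and φ(11) = 11 − 1 = 10.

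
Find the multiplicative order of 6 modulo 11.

By Lagrange's theorem, ord_11(6) divides φ(11) = 11 − 1 = 10 = 2 · 5.
Divisors of 10: 1, 2, 5, 10.
Test each divisor d:
6^1 ≡ 6
6^2 ≡ 3
6^5 ≡ 10
6^10 ≡ 1
The smallest such exponent is 10, so the order of 6 is 10.

10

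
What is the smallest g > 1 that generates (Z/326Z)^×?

φ(326) = φ(2)·φ(163) = 1·162 = 162 = 2 · 3^4.
g is a primitive root iff g^(162/q) ≢ 1 (mod 326) for each prime q ∈ {2, 3}.
g = 2: gcd(2, 326) = 2 > 1, not a unit — skip.
g = 3: 3^81 ≡ 325; 3^54 ≡ 221 — none is 1, so 3 is a primitive root.
Hence the least primitive root of 326 is 3.

3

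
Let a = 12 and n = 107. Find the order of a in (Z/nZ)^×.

53

ord(12) | φ(107) = 107 − 1 = 106 = 2 · 53.
Divisors of 106: 1, 2, 53, 106.
Test each divisor d:
12^1 ≡ 12
12^2 ≡ 37
12^53 ≡ 1
Therefore the multiplicative order of 12 modulo 107 is 53.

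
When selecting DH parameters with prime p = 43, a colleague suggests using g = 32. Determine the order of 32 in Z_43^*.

By Lagrange's theorem, ord_43(32) divides φ(43) = 43 − 1 = 42 = 2 · 3 · 7.
Divisors of 42: 1, 2, 3, 6, 7, 14, 21, 42.
Evaluate successive powers at the divisors of 42:
32^1 ≡ 32 (mod 43)
32^2 ≡ 35 (mod 43)
32^3 ≡ 2 (mod 43)
32^6 ≡ 4 (mod 43)
32^7 ≡ 42 (mod 43)
32^14 ≡ 1 (mod 43) ✓
So ord_43(32) = 14.

14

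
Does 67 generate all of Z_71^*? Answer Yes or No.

Yes

φ(71) = 71 − 1 = 70 = 2 · 5 · 7.
67 is a primitive root mod 71 iff 67^(φ(71)/q) ≢ 1 for every prime q | φ(71), i.e. q ∈ {2, 5, 7}.
67^35 ≡ 70 (mod 71)  [q = 2: ≢ 1 ✓]
67^14 ≡ 5 (mod 71)  [q = 5: ≢ 1 ✓]
67^10 ≡ 48 (mod 71)  [q = 7: ≢ 1 ✓]
Every test exponent gives a nontrivial residue, hence 67 generates the full group.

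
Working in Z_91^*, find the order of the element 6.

Since 6 ∈ (Z/91Z)^×, its order divides φ(91) = φ(7·13) = (7−1)·(13−1) = 6·12 = 72 = 2^3 · 3^2.
Divisors of 72: 1, 2, 3, 4, 6, 8, 9, 12, 18, 24, 36, 72.
Check 6^d mod 91 for each divisor in increasing order:
6^1 ≡ 6 (mod 91)
6^2 ≡ 36 (mod 91)
6^3 ≡ 34 (mod 91)
6^4 ≡ 22 (mod 91)
6^6 ≡ 64 (mod 91)
6^8 ≡ 29 (mod 91)
6^9 ≡ 83 (mod 91)
6^12 ≡ 1 (mod 91) ✓
Hence ord(6) = 12.

12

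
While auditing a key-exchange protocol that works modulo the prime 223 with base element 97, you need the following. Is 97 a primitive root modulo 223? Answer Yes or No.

Yes

φ(223) = 223 − 1 = 222 = 2 · 3 · 37.
It suffices to check that the order of 97 is not a proper divisor of 222: compute 97^(222/q) for q ∈ {2, 3, 37}.
97^111 ≡ 222 (mod 223)  [q = 2: ≢ 1 ✓]
97^74 ≡ 39 (mod 223)  [q = 3: ≢ 1 ✓]
97^6 ≡ 119 (mod 223)  [q = 37: ≢ 1 ✓]
None equal 1, so ord_223(97) = 222: 97 is a primitive root.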